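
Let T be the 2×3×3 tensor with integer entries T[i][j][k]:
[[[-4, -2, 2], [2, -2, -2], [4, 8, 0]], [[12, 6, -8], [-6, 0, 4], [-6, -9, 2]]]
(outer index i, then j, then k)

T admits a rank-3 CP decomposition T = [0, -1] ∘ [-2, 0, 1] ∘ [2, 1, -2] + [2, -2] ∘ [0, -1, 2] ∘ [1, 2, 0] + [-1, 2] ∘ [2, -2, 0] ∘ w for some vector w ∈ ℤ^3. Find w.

Subtract the known terms from T to get the rank-1 residual R = [-1, 2] ∘ [2, -2, 0] ∘ w, so R[i,j,k] = a[i]·b[j]·w[k]. Pick indices with nonzero a[0]·b[0] = (-1)·(2) = -2. Only the fibre through (0,0,·) is needed: R[0,0,:] = T[0,0,:] − Σₗ aₗ[0]bₗ[0]cₗ = [-4, -2, 2] − (0)·(-2)·[2, 1, -2] − (2)·(0)·[1, 2, 0] = [-4, -2, 2]. Then w[k] = R[0,0,k] / -2 for each k, giving w = [-4, -2, 2] / -2 = [2, 1, -1].

w = [2, 1, -1]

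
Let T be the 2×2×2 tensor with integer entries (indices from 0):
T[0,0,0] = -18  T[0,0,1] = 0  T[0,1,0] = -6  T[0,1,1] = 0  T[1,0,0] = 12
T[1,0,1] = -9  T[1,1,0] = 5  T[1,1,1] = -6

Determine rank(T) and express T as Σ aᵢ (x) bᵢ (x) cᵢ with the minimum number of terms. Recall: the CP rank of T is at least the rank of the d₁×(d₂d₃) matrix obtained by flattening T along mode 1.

Lower bound: the mode-1 unfolding of T (rows indexed by i, columns by (j,k) = (0,0), (0,1), (1,0), (1,1)) is [[-18, 0, -6, 0], [12, -9, 5, -6]].
There the 2×2 minor on rows i ∈ {0, 1}, columns (j,k) ∈ {(0,0), (0,1)} is det [[-18, 0], [12, -9]] = 162 ≠ 0, so this unfolding has rank ≥ 2; CP rank is at least every unfolding rank, so rank(T) ≥ 2. (Flattening ranks never certify an upper bound on CP rank; for that we must actually write T with 2 rank-1 terms.)
Upper bound — finding two terms. Write S_k = T[:,:,k] for the frontal slices: S₀ = [[-18, -6], [12, 5]], S₁ = [[0, 0], [-9, -6]].
If T = a₁ (x) b₁ (x) c₁ + a₂ (x) b₂ (x) c₂ then each S_k = c₁[k]·a₁b₁ᵀ + c₂[k]·a₂b₂ᵀ. S₀ and S₁ are linearly independent, so a₁b₁ᵀ and a₂b₂ᵀ must span the same plane of matrices: they are the rank-1 matrices of the form x·S₀ + y·S₁.
det(x·S₀ + y·S₁) is −18·x² + 54·xy = (-18)·(x − 3·y)(x), vanishing at (x:y) = (3:1) and (0:1).
M₁ = 3·S₀ + S₁ = [[-54, -18], [27, 9]] = (-9)·(2, -1)(3, 1)ᵀ and M₂ = S₁ = [[0, 0], [-9, -6]] = (-3)·(0, 1)(3, 2)ᵀ, so take a₁ = (2, -1), b₁ = (3, 1), a₂ = (0, 1), b₂ = (3, 2).
Each slice is an integer combination of E₁ = a₁b₁ᵀ and E₂ = a₂b₂ᵀ: S₀ = −3·E₁ + E₂, S₁ = −3·E₂; reading off coefficients, c₁ = (-3, 0) and c₂ = (1, -3).
Hence T = (2, -1) (x) (3, 1) (x) (-3, 0) + (0, 1) (x) (3, 2) (x) (1, -3), so rank(T) ≤ 2.
These bounds meet, so rank(T) = 2.

rank(T) = 2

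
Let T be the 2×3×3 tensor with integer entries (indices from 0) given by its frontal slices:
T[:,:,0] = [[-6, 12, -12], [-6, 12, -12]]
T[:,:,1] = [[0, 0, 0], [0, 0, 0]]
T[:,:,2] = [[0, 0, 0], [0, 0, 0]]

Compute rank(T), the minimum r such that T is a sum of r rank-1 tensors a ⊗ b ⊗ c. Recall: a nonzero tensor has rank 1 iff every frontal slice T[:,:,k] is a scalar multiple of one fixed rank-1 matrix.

Lower bound: T ≠ 0 (e.g. T[0,0,0] = -6), so rank(T) ≥ 1.
Upper bound: the mode-1 fibre T[:,0,0] = [-6, -6] gives a = [1, 1] (primitive direction); the mode-2 fibre T[0,:,0] = [-6, 12, -12] gives b = [1, -2, 2]; then c[k] = T[0,0,k] / (a[0]·b[0]) = [-6, 0, 0] / 1 = [-6, 0, 0].
Expanding [1, 1] ⊗ [1, -2, 2] ⊗ [-6, 0, 0] reproduces all 18 entries of T, so T = [1, 1] ⊗ [1, -2, 2] ⊗ [-6, 0, 0] and rank(T) ≤ 1.
These bounds meet, so rank(T) = 1.

1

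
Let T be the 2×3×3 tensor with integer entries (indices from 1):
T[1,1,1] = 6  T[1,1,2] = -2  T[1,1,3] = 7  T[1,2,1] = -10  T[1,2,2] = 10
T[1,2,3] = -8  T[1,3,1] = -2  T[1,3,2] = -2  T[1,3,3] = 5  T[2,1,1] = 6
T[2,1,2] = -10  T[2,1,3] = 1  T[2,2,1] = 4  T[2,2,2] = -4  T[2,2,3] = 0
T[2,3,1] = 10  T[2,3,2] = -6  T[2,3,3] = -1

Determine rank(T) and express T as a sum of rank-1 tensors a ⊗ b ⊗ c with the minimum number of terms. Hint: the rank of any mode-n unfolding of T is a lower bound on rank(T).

rank(T) = 3

Lower bound: the mode-3 unfolding of T (rows indexed by k, columns by (i,j) = (1,1), (1,2), (1,3), (2,1), (2,2), (2,3)) is [[6, -10, -2, 6, 4, 10], [-2, 10, -2, -10, -4, -6], [7, -8, 5, 1, 0, -1]].
There the 3×3 minor on rows k ∈ {1, 2, 3}, columns (i,j) ∈ {(1,1), (1,2), (1,3)} is det [[6, -10, -2], [-2, 10, -2], [7, -8, 5]] = 352 ≠ 0, so this unfolding has rank ≥ 3; CP rank is at least every unfolding rank, so rank(T) ≥ 3. (Unfolding ranks only ever bound the CP rank from below — rank(T) can be strictly larger than all of them — so the matching upper bound has to come from an explicit 3-term decomposition.)
Upper bound: T is a sum of 3 rank-1 terms, T = [1, -2] ⊗ [2, 1, 2] ⊗ [-2, 2, 0] + [1, -1] ⊗ [1, 0, -1] ⊗ [2, 2, -1] + [1, 0] ⊗ [2, -2, 1] ⊗ [4, -4, 4] (one valid choice — decompositions are not unique — normalised so each a, b is primitive with positive first nonzero entry; check it by expanding all entries), so rank(T) ≤ 3.
These bounds meet, so rank(T) = 3.
Check entry T[2,1,2] = -10: (-2)·(2)·(2) + (-1)·(1)·(2) + (0)·(2)·(-4) = -10.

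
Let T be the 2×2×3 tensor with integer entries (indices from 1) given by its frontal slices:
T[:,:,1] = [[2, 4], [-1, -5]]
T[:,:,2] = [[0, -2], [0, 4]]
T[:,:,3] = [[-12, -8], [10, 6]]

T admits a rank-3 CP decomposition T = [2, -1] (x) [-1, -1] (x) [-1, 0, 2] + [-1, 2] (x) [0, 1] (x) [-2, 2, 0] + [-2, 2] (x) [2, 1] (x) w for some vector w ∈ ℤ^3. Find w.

w = [0, 0, 2]

Subtract the known terms from T to get the rank-1 residual R = [-2, 2] (x) [2, 1] (x) w, so R[i,j,k] = a[i]·b[j]·w[k]. Pick indices with nonzero a[1]·b[1] = (-2)·(2) = -4. Only the fibre through (1,1,·) is needed: R[1,1,:] = T[1,1,:] − Σₗ aₗ[1]bₗ[1]cₗ = [2, 0, -12] − (2)·(-1)·[-1, 0, 2] − (-1)·(0)·[-2, 2, 0] = [0, 0, -8]. Then w[k] = R[1,1,k] / -4 for each k, giving w = [0, 0, -8] / -4 = [0, 0, 2].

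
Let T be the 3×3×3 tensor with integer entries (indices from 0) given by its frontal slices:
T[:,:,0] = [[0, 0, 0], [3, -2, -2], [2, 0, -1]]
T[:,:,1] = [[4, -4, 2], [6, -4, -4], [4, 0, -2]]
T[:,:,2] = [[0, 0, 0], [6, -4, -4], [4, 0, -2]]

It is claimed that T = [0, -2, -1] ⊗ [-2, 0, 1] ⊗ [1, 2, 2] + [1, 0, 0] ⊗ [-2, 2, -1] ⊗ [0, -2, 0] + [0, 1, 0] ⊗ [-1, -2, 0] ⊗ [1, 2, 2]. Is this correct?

Reconstruct entrywise from the claimed factors. For example, T[1,1,2] = -4 and Σₗ aₗ[1]bₗ[1]cₗ[2] = (-2)·(0)·(2) + (0)·(2)·(0) + (1)·(-2)·(2) = -4; checking all 27 entries, every one matches. The claim holds.

Yes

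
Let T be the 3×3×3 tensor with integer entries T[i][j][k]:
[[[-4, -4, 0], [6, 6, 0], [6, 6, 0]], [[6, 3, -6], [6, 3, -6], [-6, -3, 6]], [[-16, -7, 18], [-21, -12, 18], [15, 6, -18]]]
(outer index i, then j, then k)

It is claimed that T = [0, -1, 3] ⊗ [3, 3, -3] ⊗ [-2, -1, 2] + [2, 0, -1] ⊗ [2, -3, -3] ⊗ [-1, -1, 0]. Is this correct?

Reconstruct entrywise from the claimed factors. For example, T[1,1,2] = -6 and Σₗ aₗ[1]bₗ[1]cₗ[2] = (-1)·(3)·(2) + (0)·(-3)·(0) = -6; checking all 27 entries, every one matches. The claim holds.

Yes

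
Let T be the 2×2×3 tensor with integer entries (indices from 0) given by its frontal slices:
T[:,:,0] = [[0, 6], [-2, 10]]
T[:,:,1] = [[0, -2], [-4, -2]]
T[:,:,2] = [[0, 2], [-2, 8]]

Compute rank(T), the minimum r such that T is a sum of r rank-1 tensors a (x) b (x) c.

Lower bound: the mode-3 unfolding of T (rows indexed by k, columns by (i,j) = (0,0), (0,1), (1,0), (1,1)) is [[0, 6, -2, 10], [0, -2, -4, -2], [0, 2, -2, 8]].
There the 3×3 minor on rows k ∈ {0, 1, 2}, columns (i,j) ∈ {(0,1), (1,0), (1,1)} is det [[6, -2, 10], [-2, -4, -2], [2, -2, 8]] = -120 ≠ 0, so this unfolding has rank ≥ 3; CP rank is at least every unfolding rank, so rank(T) ≥ 3. (Flattening ranks never certify an upper bound on CP rank; for that we must actually write T with 3 rank-1 terms.)
Upper bound: T is a sum of 3 rank-1 terms, T = [0, 1] (x) [1, -1] (x) [-2, -4, -2] + [1, 1] (x) [0, 1] (x) [4, 2, -2] + [1, 2] (x) [0, 1] (x) [2, -4, 4] (one valid choice — decompositions are not unique — normalised so each a, b is primitive with positive first nonzero entry; check it by expanding all entries), so rank(T) ≤ 3.
These bounds meet, so rank(T) = 3.

3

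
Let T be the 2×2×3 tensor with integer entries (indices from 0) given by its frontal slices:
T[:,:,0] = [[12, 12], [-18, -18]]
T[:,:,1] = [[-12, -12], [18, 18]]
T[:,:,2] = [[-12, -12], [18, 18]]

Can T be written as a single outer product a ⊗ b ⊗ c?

Yes

If T = a ⊗ b ⊗ c then every fibre of T is a multiple of the corresponding factor, so read the factors off the fibres through the nonzero entry T[0,0,0] = 12.
The mode-1 fibre T[:,0,0] = [12, -18] gives a = [2, -3] (primitive direction); the mode-2 fibre T[0,:,0] = [12, 12] gives b = [1, 1]; then c[k] = T[0,0,k] / (a[0]·b[0]) = [12, -12, -12] / 2 = [6, -6, -6].
Expanding [2, -3] ⊗ [1, 1] ⊗ [6, -6, -6] reproduces all 12 entries of T, so T = [2, -3] ⊗ [1, 1] ⊗ [6, -6, -6] and rank(T) ≤ 1.
Equivalently every frontal slice T[:,:,k] is c[k] times the rank-1 matrix [2, -3] ⊗ [1, 1]. So T has rank 1 (it is nonzero).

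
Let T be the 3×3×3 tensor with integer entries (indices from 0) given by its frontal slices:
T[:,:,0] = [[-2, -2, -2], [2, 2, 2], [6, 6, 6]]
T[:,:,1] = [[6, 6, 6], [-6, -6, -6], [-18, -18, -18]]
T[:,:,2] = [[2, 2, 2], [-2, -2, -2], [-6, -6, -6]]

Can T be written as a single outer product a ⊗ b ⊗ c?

Yes

If T = a ⊗ b ⊗ c then every fibre of T is a multiple of the corresponding factor, so read the factors off the fibres through the nonzero entry T[0,0,0] = -2.
The mode-1 fibre T[:,0,0] = [-2, 2, 6] gives a = [1, -1, -3] (primitive direction); the mode-2 fibre T[0,:,0] = [-2, -2, -2] gives b = [1, 1, 1]; then c[k] = T[0,0,k] / (a[0]·b[0]) = [-2, 6, 2] / 1 = [-2, 6, 2].
Expanding [1, -1, -3] ⊗ [1, 1, 1] ⊗ [-2, 6, 2] reproduces all 27 entries of T, so T = [1, -1, -3] ⊗ [1, 1, 1] ⊗ [-2, 6, 2] and rank(T) ≤ 1.
Equivalently every frontal slice T[:,:,k] is c[k] times the rank-1 matrix [1, -1, -3] ⊗ [1, 1, 1]. So T has rank 1 (it is nonzero).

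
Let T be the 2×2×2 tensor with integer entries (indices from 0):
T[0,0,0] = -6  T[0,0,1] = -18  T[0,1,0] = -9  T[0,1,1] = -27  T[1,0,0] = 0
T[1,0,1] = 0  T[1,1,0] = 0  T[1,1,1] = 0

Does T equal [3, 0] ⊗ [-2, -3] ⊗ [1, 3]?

Yes

Reconstruct entrywise from the claimed factors. For example, T[1,0,1] = 0 and Σₗ aₗ[1]bₗ[0]cₗ[1] = (0)·(-2)·(3) = 0; checking all 8 entries, every one matches. The claim holds.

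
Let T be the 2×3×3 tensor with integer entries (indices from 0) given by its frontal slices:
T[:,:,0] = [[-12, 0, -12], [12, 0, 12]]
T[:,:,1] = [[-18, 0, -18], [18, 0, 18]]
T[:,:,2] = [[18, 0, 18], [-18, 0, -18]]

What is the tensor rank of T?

Lower bound: T ≠ 0 (e.g. T[0,0,0] = -12), so rank(T) ≥ 1.
Upper bound: if T = a ⊗ b ⊗ c then every fibre of T is a multiple of the corresponding factor, so read the factors off the fibres through the nonzero entry T[0,0,0] = -12.
The mode-1 fibre T[:,0,0] = [-12, 12] gives a = [1, -1] (primitive direction); the mode-2 fibre T[0,:,0] = [-12, 0, -12] gives b = [1, 0, 1]; then c[k] = T[0,0,k] / (a[0]·b[0]) = [-12, -18, 18] / 1 = [-12, -18, 18].
Expanding [1, -1] ⊗ [1, 0, 1] ⊗ [-12, -18, 18] reproduces all 18 entries of T, so T = [1, -1] ⊗ [1, 0, 1] ⊗ [-12, -18, 18] and rank(T) ≤ 1.
These bounds meet, so rank(T) = 1.

1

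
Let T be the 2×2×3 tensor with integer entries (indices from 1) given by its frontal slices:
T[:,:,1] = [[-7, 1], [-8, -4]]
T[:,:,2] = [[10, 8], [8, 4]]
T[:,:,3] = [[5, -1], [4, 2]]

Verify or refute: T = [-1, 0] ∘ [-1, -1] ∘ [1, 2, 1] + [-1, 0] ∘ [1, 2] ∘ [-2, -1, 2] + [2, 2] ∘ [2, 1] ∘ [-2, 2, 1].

Reconstruct entry (1,1,1) from the claimed factors: Σₗ aₗ[1]bₗ[1]cₗ[1] = (-1)·(-1)·(1) + (-1)·(1)·(-2) + (2)·(2)·(-2) = -5, but T[1,1,1] = -7. The claim is false.

No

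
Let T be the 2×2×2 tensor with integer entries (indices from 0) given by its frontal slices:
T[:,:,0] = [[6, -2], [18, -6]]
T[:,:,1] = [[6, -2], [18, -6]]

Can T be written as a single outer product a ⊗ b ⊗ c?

Yes

If T = a ⊗ b ⊗ c then every fibre of T is a multiple of the corresponding factor, so read the factors off the fibres through the nonzero entry T[0,0,0] = 6.
The mode-1 fibre T[:,0,0] = [6, 18] gives a = [1, 3] (primitive direction); the mode-2 fibre T[0,:,0] = [6, -2] gives b = [3, -1]; then c[k] = T[0,0,k] / (a[0]·b[0]) = [6, 6] / 3 = [2, 2].
Expanding [1, 3] ⊗ [3, -1] ⊗ [2, 2] reproduces all 8 entries of T, so T = [1, 3] ⊗ [3, -1] ⊗ [2, 2] and rank(T) ≤ 1.
Equivalently every frontal slice T[:,:,k] is c[k] times the rank-1 matrix [1, 3] ⊗ [3, -1]. So T has rank 1 (it is nonzero).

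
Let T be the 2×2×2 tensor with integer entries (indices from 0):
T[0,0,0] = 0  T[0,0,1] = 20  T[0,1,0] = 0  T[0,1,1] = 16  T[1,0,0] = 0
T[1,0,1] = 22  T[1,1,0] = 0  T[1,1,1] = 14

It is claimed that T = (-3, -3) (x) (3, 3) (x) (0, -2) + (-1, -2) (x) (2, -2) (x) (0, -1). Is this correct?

Reconstruct entrywise from the claimed factors. For example, T[0,1,0] = 0 and Σₗ aₗ[0]bₗ[1]cₗ[0] = (-3)·(3)·(0) + (-1)·(-2)·(0) = 0; checking all 8 entries, every one matches. The claim holds.

Yes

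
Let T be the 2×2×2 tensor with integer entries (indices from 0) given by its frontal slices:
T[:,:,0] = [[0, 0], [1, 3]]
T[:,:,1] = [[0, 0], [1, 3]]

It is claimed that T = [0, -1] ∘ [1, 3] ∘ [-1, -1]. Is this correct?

Yes

Reconstruct entrywise from the claimed factors. For example, T[1,1,0] = 3 and Σₗ aₗ[1]bₗ[1]cₗ[0] = (-1)·(3)·(-1) = 3; checking all 8 entries, every one matches. The claim holds.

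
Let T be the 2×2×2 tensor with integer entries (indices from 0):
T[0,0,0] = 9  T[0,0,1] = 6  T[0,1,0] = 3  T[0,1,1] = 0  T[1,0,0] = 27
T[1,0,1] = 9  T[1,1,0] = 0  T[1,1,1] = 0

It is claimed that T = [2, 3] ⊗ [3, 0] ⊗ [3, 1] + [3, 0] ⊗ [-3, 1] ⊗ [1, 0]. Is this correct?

Reconstruct entrywise from the claimed factors. For example, T[1,1,0] = 0 and Σₗ aₗ[1]bₗ[1]cₗ[0] = (3)·(0)·(3) + (0)·(1)·(1) = 0; checking all 8 entries, every one matches. The claim holds.

Yes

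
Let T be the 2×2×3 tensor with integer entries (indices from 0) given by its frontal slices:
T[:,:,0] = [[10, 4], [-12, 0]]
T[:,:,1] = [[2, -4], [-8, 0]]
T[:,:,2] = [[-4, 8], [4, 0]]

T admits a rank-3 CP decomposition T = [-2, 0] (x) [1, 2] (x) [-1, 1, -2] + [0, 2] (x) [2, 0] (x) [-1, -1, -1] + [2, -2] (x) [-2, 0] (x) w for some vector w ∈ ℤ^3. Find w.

Subtract the known terms from T to get the rank-1 residual R = [2, -2] (x) [-2, 0] (x) w, so R[i,j,k] = a[i]·b[j]·w[k]. Pick indices with nonzero a[0]·b[0] = (2)·(-2) = -4. Only the fibre through (0,0,·) is needed: R[0,0,:] = T[0,0,:] − Σₗ aₗ[0]bₗ[0]cₗ = [10, 2, -4] − (-2)·(1)·[-1, 1, -2] − (0)·(2)·[-1, -1, -1] = [8, 4, -8]. Then w[k] = R[0,0,k] / -4 for each k, giving w = [8, 4, -8] / -4 = [-2, -1, 2].

w = [-2, -1, 2]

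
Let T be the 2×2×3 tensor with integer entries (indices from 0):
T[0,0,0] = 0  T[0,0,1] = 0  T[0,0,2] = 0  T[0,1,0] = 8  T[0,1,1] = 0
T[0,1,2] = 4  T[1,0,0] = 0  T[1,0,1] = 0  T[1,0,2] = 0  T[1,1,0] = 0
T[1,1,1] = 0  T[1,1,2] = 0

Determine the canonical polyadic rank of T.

Lower bound: T ≠ 0 (e.g. T[0,1,0] = 8), so rank(T) ≥ 1.
Upper bound: if T = a (x) b (x) c then every fibre of T is a multiple of the corresponding factor, so read the factors off the fibres through the nonzero entry T[0,1,0] = 8.
The mode-1 fibre T[:,1,0] = [8, 0] gives a = [1, 0] (primitive direction); the mode-2 fibre T[0,:,0] = [0, 8] gives b = [0, 1]; then c[k] = T[0,1,k] / (a[0]·b[1]) = [8, 0, 4] / 1 = [8, 0, 4].
Expanding [1, 0] (x) [0, 1] (x) [8, 0, 4] reproduces all 12 entries of T, so T = [1, 0] (x) [0, 1] (x) [8, 0, 4] and rank(T) ≤ 1.
These bounds meet, so rank(T) = 1.

1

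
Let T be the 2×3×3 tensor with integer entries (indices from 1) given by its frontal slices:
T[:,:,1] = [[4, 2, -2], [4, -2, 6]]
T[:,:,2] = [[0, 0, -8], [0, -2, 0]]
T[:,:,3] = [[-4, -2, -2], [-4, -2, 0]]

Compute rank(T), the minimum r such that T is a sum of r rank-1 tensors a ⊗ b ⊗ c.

3

Lower bound: the mode-3 unfolding of T (rows indexed by k, columns by (i,j) = (1,1), (1,2), (1,3), (2,1), (2,2), (2,3)) is [[4, 2, -2, 4, -2, 6], [0, 0, -8, 0, -2, 0], [-4, -2, -2, -4, -2, 0]].
There the 3×3 minor on rows k ∈ {1, 2, 3}, columns (i,j) ∈ {(1,1), (1,3), (2,2)} is det [[4, -2, -2], [0, -8, -2], [-4, -2, -2]] = 96 ≠ 0, so this unfolding has rank ≥ 3; CP rank is at least every unfolding rank, so rank(T) ≥ 3. (This is only a lower bound: in general the CP rank may exceed every unfolding rank, so we still need to exhibit 3 rank-1 terms summing to T.)
Upper bound: T is a sum of 3 rank-1 terms, T = (0, 1) ⊗ (0, 1, -2) ⊗ (-4, -2, 0) + (1, 1) ⊗ (2, 1, -1) ⊗ (2, 0, -2) + (2, 1) ⊗ (0, 0, 1) ⊗ (0, -4, -2) (written with every a and b primitive with positive leading entry and the scale carried by c; CP decompositions are not unique, and this one is verified by expanding entrywise), so rank(T) ≤ 3.
These bounds meet, so rank(T) = 3.
Check entry T[2,1,2] = 0: (1)·(0)·(-2) + (1)·(2)·(0) + (1)·(0)·(-4) = 0.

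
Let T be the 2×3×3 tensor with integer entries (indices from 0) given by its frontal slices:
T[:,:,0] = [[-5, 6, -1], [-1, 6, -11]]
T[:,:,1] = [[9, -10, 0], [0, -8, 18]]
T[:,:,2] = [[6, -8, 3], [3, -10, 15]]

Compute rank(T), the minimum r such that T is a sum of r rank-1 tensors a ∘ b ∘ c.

Lower bound: the mode-3 unfolding of T (rows indexed by k, columns by (i,j) = (0,0), (0,1), (0,2), (1,0), (1,1), (1,2)) is [[-5, 6, -1, -1, 6, -11], [9, -10, 0, 0, -8, 18], [6, -8, 3, 3, -10, 15]].
There the 2×2 minor on rows k ∈ {0, 1}, columns (i,j) ∈ {(0,0), (0,1)} is det [[-5, 6], [9, -10]] = -4 ≠ 0, so this unfolding has rank ≥ 2; CP rank is at least every unfolding rank, so rank(T) ≥ 2. (Unfolding ranks only ever bound the CP rank from below — rank(T) can be strictly larger than all of them — so the matching upper bound has to come from an explicit 2-term decomposition.)
Upper bound — finding two terms. Write S_k = T[:,:,k] for the frontal slices: S₀ = [[-5, 6, -1], [-1, 6, -11]], S₁ = [[9, -10, 0], [0, -8, 18]], S₂ = [[6, -8, 3], [3, -10, 15]].
If T = a₁ ∘ b₁ ∘ c₁ + a₂ ∘ b₂ ∘ c₂ then each S_k = c₁[k]·a₁b₁ᵀ + c₂[k]·a₂b₂ᵀ. S₀ and S₁ are linearly independent, so a₁b₁ᵀ and a₂b₂ᵀ must span the same plane of matrices: they are the rank-1 matrices of the form x·S₀ + y·S₁.
The 2×2 minor of x·S₀ + y·S₁ on rows {0,1}, columns {0,1} is −24·x² + 84·xy − 72·y² = (-12)·(2·x − 3·y)(x − 2·y), vanishing at (x:y) = (3:2) and (2:1).
M₁ = 3·S₀ + 2·S₁ = [[3, -2, -3], [-3, 2, 3]] = [1, -1][3, -2, -3]ᵀ and M₂ = 2·S₀ + S₁ = [[-1, 2, -2], [-2, 4, -4]] = −[1, 2][1, -2, 2]ᵀ, so take a₁ = [1, -1], b₁ = [3, -2, -3], a₂ = [1, 2], b₂ = [1, -2, 2].
Each slice is an integer combination of E₁ = a₁b₁ᵀ and E₂ = a₂b₂ᵀ: S₀ = −E₁ − 2·E₂, S₁ = 2·E₁ + 3·E₂, S₂ = E₁ + 3·E₂; reading off coefficients, c₁ = [-1, 2, 1] and c₂ = [-2, 3, 3].
Hence T = [1, -1] ∘ [3, -2, -3] ∘ [-1, 2, 1] + [1, 2] ∘ [1, -2, 2] ∘ [-2, 3, 3], so rank(T) ≤ 2.
These bounds meet, so rank(T) = 2.

2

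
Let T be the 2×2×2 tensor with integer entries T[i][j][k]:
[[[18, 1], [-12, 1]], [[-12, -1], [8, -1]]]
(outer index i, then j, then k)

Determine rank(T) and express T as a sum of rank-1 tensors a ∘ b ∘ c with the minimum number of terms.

Lower bound: the mode-3 unfolding of T (rows indexed by k, columns by (i,j) = (0,0), (0,1), (1,0), (1,1)) is [[18, -12, -12, 8], [1, 1, -1, -1]].
There the 2×2 minor on rows k ∈ {0, 1}, columns (i,j) ∈ {(0,0), (0,1)} is det [[18, -12], [1, 1]] = 30 ≠ 0, so this unfolding has rank ≥ 2; CP rank is at least every unfolding rank, so rank(T) ≥ 2. (This is only a lower bound: in general the CP rank may exceed every unfolding rank, so we still need to exhibit 2 rank-1 terms summing to T.)
Upper bound — finding two terms. Write S_k = T[:,:,k] for the frontal slices: S₀ = [[18, -12], [-12, 8]], S₁ = [[1, 1], [-1, -1]].
If T = a₁ ∘ b₁ ∘ c₁ + a₂ ∘ b₂ ∘ c₂ then each S_k = c₁[k]·a₁b₁ᵀ + c₂[k]·a₂b₂ᵀ. S₀ and S₁ are linearly independent, so a₁b₁ᵀ and a₂b₂ᵀ must span the same plane of matrices: they are the rank-1 matrices of the form x·S₀ + y·S₁.
det(x·S₀ + y·S₁) is −10·xy = (-10)·(y)(x), vanishing at (x:y) = (1:0) and (0:1).
M₁ = S₀ = [[18, -12], [-12, 8]] = 2·[3, -2][3, -2]ᵀ and M₂ = S₁ = [[1, 1], [-1, -1]] = [1, -1][1, 1]ᵀ, so take a₁ = [3, -2], b₁ = [3, -2], a₂ = [1, -1], b₂ = [1, 1].
Each slice is an integer combination of E₁ = a₁b₁ᵀ and E₂ = a₂b₂ᵀ: S₀ = 2·E₁, S₁ = E₂; reading off coefficients, c₁ = [2, 0] and c₂ = [0, 1].
Hence T = [3, -2] ∘ [3, -2] ∘ [2, 0] + [1, -1] ∘ [1, 1] ∘ [0, 1], so rank(T) ≤ 2.
These bounds meet, so rank(T) = 2.

rank(T) = 2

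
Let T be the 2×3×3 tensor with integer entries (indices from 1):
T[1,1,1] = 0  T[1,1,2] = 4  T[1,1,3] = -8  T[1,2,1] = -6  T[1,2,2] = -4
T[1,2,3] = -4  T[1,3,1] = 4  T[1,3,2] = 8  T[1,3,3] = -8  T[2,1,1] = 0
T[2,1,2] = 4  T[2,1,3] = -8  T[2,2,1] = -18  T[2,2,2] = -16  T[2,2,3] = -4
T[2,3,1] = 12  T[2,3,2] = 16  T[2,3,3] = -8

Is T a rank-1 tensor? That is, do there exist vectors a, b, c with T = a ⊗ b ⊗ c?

The mode-1 unfolding of T (rows indexed by i, columns by (j,k) = (1,1), (1,2), (1,3), (2,1), (2,2), (2,3), (3,1), (3,2), (3,3)) is [[0, 4, -8, -6, -4, -4, 4, 8, -8], [0, 4, -8, -18, -16, -4, 12, 16, -8]].
There the 2×2 minor on rows i ∈ {1, 2}, columns (j,k) ∈ {(1,2), (2,1)} is det [[4, -6], [4, -18]] = -48 ≠ 0, so this unfolding has rank ≥ 2; CP rank is at least every unfolding rank, so rank(T) ≥ 2.
In particular rank(T) ≥ 2 > 1, so T is not rank-1.

No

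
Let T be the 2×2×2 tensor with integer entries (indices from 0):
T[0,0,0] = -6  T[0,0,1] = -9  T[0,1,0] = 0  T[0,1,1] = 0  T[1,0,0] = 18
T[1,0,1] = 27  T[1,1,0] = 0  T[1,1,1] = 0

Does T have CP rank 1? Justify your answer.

If T = a ⊗ b ⊗ c then every fibre of T is a multiple of the corresponding factor, so read the factors off the fibres through the nonzero entry T[0,0,0] = -6.
The mode-1 fibre T[:,0,0] = [-6, 18] gives a = (1, -3) (primitive direction); the mode-2 fibre T[0,:,0] = [-6, 0] gives b = (1, 0); then c[k] = T[0,0,k] / (a[0]·b[0]) = [-6, -9] / 1 = (-6, -9).
Expanding (1, -3) ⊗ (1, 0) ⊗ (-6, -9) reproduces all 8 entries of T, so T = (1, -3) ⊗ (1, 0) ⊗ (-6, -9) and rank(T) ≤ 1.
Equivalently every frontal slice T[:,:,k] is c[k] times the rank-1 matrix (1, -3) ⊗ (1, 0). So T has rank 1 (it is nonzero).

Yes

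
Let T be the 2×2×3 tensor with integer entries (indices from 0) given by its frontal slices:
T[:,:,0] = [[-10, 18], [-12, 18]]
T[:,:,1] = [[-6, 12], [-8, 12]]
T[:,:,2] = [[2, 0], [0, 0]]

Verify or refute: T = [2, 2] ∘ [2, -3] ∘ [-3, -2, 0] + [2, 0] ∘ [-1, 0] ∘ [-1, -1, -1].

Yes

Reconstruct entrywise from the claimed factors. For example, T[1,1,1] = 12 and Σₗ aₗ[1]bₗ[1]cₗ[1] = (2)·(-3)·(-2) + (0)·(0)·(-1) = 12; checking all 12 entries, every one matches. The claim holds.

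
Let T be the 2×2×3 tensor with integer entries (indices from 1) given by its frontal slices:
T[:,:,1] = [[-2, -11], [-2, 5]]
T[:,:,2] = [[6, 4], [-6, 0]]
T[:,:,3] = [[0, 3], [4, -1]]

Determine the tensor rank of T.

3

Lower bound: the mode-3 unfolding of T (rows indexed by k, columns by (i,j) = (1,1), (1,2), (2,1), (2,2)) is [[-2, -11, -2, 5], [6, 4, -6, 0], [0, 3, 4, -1]].
There the 3×3 minor on rows k ∈ {1, 2, 3}, columns (i,j) ∈ {(1,1), (1,2), (2,1)} is det [[-2, -11, -2], [6, 4, -6], [0, 3, 4]] = 160 ≠ 0, so this unfolding has rank ≥ 3; CP rank is at least every unfolding rank, so rank(T) ≥ 3. (Flattening ranks never certify an upper bound on CP rank; for that we must actually write T with 3 rank-1 terms.)
Upper bound: T is a sum of 3 rank-1 terms, T = [1, -1] ∘ [1, -1] ∘ [4, 2, -2] + [1, 0] ∘ [1, 1] ∘ [-8, 8, 0] + [1, 1] ∘ [2, 1] ∘ [1, -2, 1] (one valid choice — decompositions are not unique — normalised so each a, b is primitive with positive first nonzero entry; check it by expanding all entries), so rank(T) ≤ 3.
These bounds meet, so rank(T) = 3.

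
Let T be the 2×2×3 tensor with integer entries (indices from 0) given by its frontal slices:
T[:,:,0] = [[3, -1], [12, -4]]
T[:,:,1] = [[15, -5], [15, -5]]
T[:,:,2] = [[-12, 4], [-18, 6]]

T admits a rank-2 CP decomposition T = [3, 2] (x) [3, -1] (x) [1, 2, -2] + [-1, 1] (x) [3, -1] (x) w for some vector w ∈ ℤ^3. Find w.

w = [2, 1, -2]

Subtract the known terms from T to get the rank-1 residual R = [-1, 1] (x) [3, -1] (x) w, so R[i,j,k] = a[i]·b[j]·w[k]. Pick indices with nonzero a[0]·b[0] = (-1)·(3) = -3. Only the fibre through (0,0,·) is needed: R[0,0,:] = T[0,0,:] − Σₗ aₗ[0]bₗ[0]cₗ = [3, 15, -12] − (3)·(3)·[1, 2, -2] = [-6, -3, 6]. Then w[k] = R[0,0,k] / -3 for each k, giving w = [-6, -3, 6] / -3 = [2, 1, -2].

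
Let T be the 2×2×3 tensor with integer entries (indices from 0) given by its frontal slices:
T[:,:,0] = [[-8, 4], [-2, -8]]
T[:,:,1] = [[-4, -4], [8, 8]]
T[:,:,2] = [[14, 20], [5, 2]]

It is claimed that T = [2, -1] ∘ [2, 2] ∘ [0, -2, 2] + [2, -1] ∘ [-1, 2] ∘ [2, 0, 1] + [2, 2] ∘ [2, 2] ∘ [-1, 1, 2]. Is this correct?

Yes

Reconstruct entrywise from the claimed factors. For example, T[0,0,1] = -4 and Σₗ aₗ[0]bₗ[0]cₗ[1] = (2)·(2)·(-2) + (2)·(-1)·(0) + (2)·(2)·(1) = -4; checking all 12 entries, every one matches. The claim holds.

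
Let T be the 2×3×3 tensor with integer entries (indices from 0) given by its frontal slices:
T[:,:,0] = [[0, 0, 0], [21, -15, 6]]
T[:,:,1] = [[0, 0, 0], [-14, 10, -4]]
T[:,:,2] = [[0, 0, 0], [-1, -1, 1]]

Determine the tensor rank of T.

2

Lower bound: the mode-3 unfolding of T (rows indexed by k, columns by (i,j) = (0,0), (0,1), (0,2), (1,0), (1,1), (1,2)) is [[0, 0, 0, 21, -15, 6], [0, 0, 0, -14, 10, -4], [0, 0, 0, -1, -1, 1]].
There the 2×2 minor on rows k ∈ {0, 2}, columns (i,j) ∈ {(1,0), (1,1)} is det [[21, -15], [-1, -1]] = -36 ≠ 0, so this unfolding has rank ≥ 2; CP rank is at least every unfolding rank, so rank(T) ≥ 2. (This is only a lower bound: in general the CP rank may exceed every unfolding rank, so we still need to exhibit 2 rank-1 terms summing to T.)
Upper bound — finding two terms. Every mode-1 slice of T is a multiple of one matrix: T[i,:,:] = a[i]·M with a = [0, 1] and M = [[21, -14, -1], [-15, 10, -1], [6, -4, 1]] (rows indexed by j, columns by k). So it suffices to write M as a sum of two rank-1 matrices.
The rows of M satisfy (row 0) = −3·(row 1) − 4·(row 2), so splitting by rows, M = [-3, 1, 0][-15, 10, -1]ᵀ + [-4, 0, 1][6, -4, 1]ᵀ.
Hence T = [0, 1] ⊗ [-3, 1, 0] ⊗ [-15, 10, -1] + [0, 1] ⊗ [-4, 0, 1] ⊗ [6, -4, 1], so rank(T) ≤ 2.
These bounds meet, so rank(T) = 2.
Check entry T[1,0,1] = -14: (1)·(-3)·(10) + (1)·(-4)·(-4) = -14.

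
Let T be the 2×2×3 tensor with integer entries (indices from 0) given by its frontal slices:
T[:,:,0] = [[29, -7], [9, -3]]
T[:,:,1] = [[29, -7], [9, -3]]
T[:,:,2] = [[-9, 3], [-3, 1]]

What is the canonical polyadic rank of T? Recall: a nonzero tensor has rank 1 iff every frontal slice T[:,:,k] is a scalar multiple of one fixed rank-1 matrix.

2

Lower bound: the mode-3 unfolding of T (rows indexed by k, columns by (i,j) = (0,0), (0,1), (1,0), (1,1)) is [[29, -7, 9, -3], [29, -7, 9, -3], [-9, 3, -3, 1]].
There the 2×2 minor on rows k ∈ {0, 2}, columns (i,j) ∈ {(0,0), (0,1)} is det [[29, -7], [-9, 3]] = 24 ≠ 0, so this unfolding has rank ≥ 2; CP rank is at least every unfolding rank, so rank(T) ≥ 2. (This is only a lower bound: in general the CP rank may exceed every unfolding rank, so we still need to exhibit 2 rank-1 terms summing to T.)
Upper bound — finding two terms. Write S_k = T[:,:,k] for the frontal slices: S₀ = [[29, -7], [9, -3]], S₁ = [[29, -7], [9, -3]], S₂ = [[-9, 3], [-3, 1]].
If T = a₁ ⊗ b₁ ⊗ c₁ + a₂ ⊗ b₂ ⊗ c₂ then each S_k = c₁[k]·a₁b₁ᵀ + c₂[k]·a₂b₂ᵀ. S₀ and S₂ are linearly independent, so a₁b₁ᵀ and a₂b₂ᵀ must span the same plane of matrices: they are the rank-1 matrices of the form x·S₀ + y·S₂.
det(x·S₀ + y·S₂) is −24·x² + 8·xy = (-8)·(3·x − y)(x), vanishing at (x:y) = (1:3) and (0:1).
M₁ = S₀ + 3·S₂ = [[2, 2], [0, 0]] = 2·[1, 0][1, 1]ᵀ and M₂ = S₂ = [[-9, 3], [-3, 1]] = −[3, 1][3, -1]ᵀ, so take a₁ = [1, 0], b₁ = [1, 1], a₂ = [3, 1], b₂ = [3, -1].
Each slice is an integer combination of E₁ = a₁b₁ᵀ and E₂ = a₂b₂ᵀ: S₀ = 2·E₁ + 3·E₂, S₁ = 2·E₁ + 3·E₂, S₂ = −E₂; reading off coefficients, c₁ = [2, 2, 0] and c₂ = [3, 3, -1].
Hence T = [1, 0] ⊗ [1, 1] ⊗ [2, 2, 0] + [3, 1] ⊗ [3, -1] ⊗ [3, 3, -1], so rank(T) ≤ 2.
These bounds meet, so rank(T) = 2.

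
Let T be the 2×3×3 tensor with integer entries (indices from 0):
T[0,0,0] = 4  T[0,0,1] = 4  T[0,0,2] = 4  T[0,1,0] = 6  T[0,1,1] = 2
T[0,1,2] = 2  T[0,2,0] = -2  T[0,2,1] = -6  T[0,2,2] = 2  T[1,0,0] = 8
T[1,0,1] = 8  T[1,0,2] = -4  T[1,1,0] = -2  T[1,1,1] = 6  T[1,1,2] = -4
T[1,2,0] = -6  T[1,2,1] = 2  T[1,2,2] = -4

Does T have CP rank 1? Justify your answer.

No

The mode-2 unfolding of T (rows indexed by j, columns by (i,k) = (0,0), (0,1), (0,2), (1,0), (1,1), (1,2)) is [[4, 4, 4, 8, 8, -4], [6, 2, 2, -2, 6, -4], [-2, -6, 2, -6, 2, -4]].
There the 3×3 minor on rows j ∈ {0, 1, 2}, columns (i,k) ∈ {(0,0), (0,1), (0,2)} is det [[4, 4, 4], [6, 2, 2], [-2, -6, 2]] = -128 ≠ 0, so this unfolding has rank ≥ 3; CP rank is at least every unfolding rank, so rank(T) ≥ 3.
In particular rank(T) ≥ 3 > 1, so T is not rank-1.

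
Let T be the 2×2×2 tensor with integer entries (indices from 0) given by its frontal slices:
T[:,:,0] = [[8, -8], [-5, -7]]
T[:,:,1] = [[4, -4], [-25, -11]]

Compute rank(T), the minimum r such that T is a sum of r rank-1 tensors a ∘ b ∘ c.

Lower bound: the mode-3 unfolding of T (rows indexed by k, columns by (i,j) = (0,0), (0,1), (1,0), (1,1)) is [[8, -8, -5, -7], [4, -4, -25, -11]].
There the 2×2 minor on rows k ∈ {0, 1}, columns (i,j) ∈ {(0,0), (1,0)} is det [[8, -5], [4, -25]] = -180 ≠ 0, so this unfolding has rank ≥ 2; CP rank is at least every unfolding rank, so rank(T) ≥ 2. (This is only a lower bound: in general the CP rank may exceed every unfolding rank, so we still need to exhibit 2 rank-1 terms summing to T.)
Upper bound — finding two terms. Write S_k = T[:,:,k] for the frontal slices: S₀ = [[8, -8], [-5, -7]], S₁ = [[4, -4], [-25, -11]].
If T = a₁ ∘ b₁ ∘ c₁ + a₂ ∘ b₂ ∘ c₂ then each S_k = c₁[k]·a₁b₁ᵀ + c₂[k]·a₂b₂ᵀ. S₀ and S₁ are linearly independent, so a₁b₁ᵀ and a₂b₂ᵀ must span the same plane of matrices: they are the rank-1 matrices of the form x·S₀ + y·S₁.
det(x·S₀ + y·S₁) is −96·x² − 336·xy − 144·y² = (-48)·(x + 3·y)(2·x + y), vanishing at (x:y) = (3:-1) and (1:-2).
M₁ = 3·S₀ − S₁ = [[20, -20], [10, -10]] = 10·[2, 1][1, -1]ᵀ and M₂ = S₀ − 2·S₁ = [[0, 0], [45, 15]] = 15·[0, 1][3, 1]ᵀ, so take a₁ = [2, 1], b₁ = [1, -1], a₂ = [0, 1], b₂ = [3, 1].
Each slice is an integer combination of E₁ = a₁b₁ᵀ and E₂ = a₂b₂ᵀ: S₀ = 4·E₁ − 3·E₂, S₁ = 2·E₁ − 9·E₂; reading off coefficients, c₁ = [4, 2] and c₂ = [-3, -9].
Hence T = [2, 1] ∘ [1, -1] ∘ [4, 2] + [0, 1] ∘ [3, 1] ∘ [-3, -9], so rank(T) ≤ 2.
These bounds meet, so rank(T) = 2.
Check entry T[1,0,1] = -25: (1)·(1)·(2) + (1)·(3)·(-9) = -25.

2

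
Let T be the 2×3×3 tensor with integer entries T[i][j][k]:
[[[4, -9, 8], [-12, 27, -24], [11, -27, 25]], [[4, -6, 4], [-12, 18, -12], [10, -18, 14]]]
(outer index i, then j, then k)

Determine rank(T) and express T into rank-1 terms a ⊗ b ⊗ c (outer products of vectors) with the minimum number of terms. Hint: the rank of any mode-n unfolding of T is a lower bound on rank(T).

rank(T) = 2

Lower bound: the mode-2 unfolding of T (rows indexed by j, columns by (i,k) = (0,0), (0,1), (0,2), (1,0), (1,1), (1,2)) is [[4, -9, 8, 4, -6, 4], [-12, 27, -24, -12, 18, -12], [11, -27, 25, 10, -18, 14]].
There the 2×2 minor on rows j ∈ {0, 2}, columns (i,k) ∈ {(0,0), (0,1)} is det [[4, -9], [11, -27]] = -9 ≠ 0, so this unfolding has rank ≥ 2; CP rank is at least every unfolding rank, so rank(T) ≥ 2. (This is only a lower bound: in general the CP rank may exceed every unfolding rank, so we still need to exhibit 2 rank-1 terms summing to T.)
Upper bound — finding two terms. Write S_k = T[:,:,k] for the frontal slices: S₀ = [[4, -12, 11], [4, -12, 10]], S₁ = [[-9, 27, -27], [-6, 18, -18]], S₂ = [[8, -24, 25], [4, -12, 14]].
If T = a₁ ⊗ b₁ ⊗ c₁ + a₂ ⊗ b₂ ⊗ c₂ then each S_k = c₁[k]·a₁b₁ᵀ + c₂[k]·a₂b₂ᵀ. S₀ and S₁ are linearly independent, so a₁b₁ᵀ and a₂b₂ᵀ must span the same plane of matrices: they are the rank-1 matrices of the form x·S₀ + y·S₁.
The 2×2 minor of x·S₀ + y·S₁ on rows {0,1}, columns {0,2} is −4·x² + 12·xy = (-4)·(x − 3·y)(x), vanishing at (x:y) = (3:1) and (0:1).
M₁ = 3·S₀ + S₁ = [[3, -9, 6], [6, -18, 12]] = 3·[1, 2][1, -3, 2]ᵀ and M₂ = S₁ = [[-9, 27, -27], [-6, 18, -18]] = (-3)·[3, 2][1, -3, 3]ᵀ, so take a₁ = [1, 2], b₁ = [1, -3, 2], a₂ = [3, 2], b₂ = [1, -3, 3].
Each slice is an integer combination of E₁ = a₁b₁ᵀ and E₂ = a₂b₂ᵀ: S₀ = E₁ + E₂, S₁ = −3·E₂, S₂ = −E₁ + 3·E₂; reading off coefficients, c₁ = [1, 0, -1] and c₂ = [1, -3, 3].
Hence T = [1, 2] ⊗ [1, -3, 2] ⊗ [1, 0, -1] + [3, 2] ⊗ [1, -3, 3] ⊗ [1, -3, 3], so rank(T) ≤ 2.
These bounds meet, so rank(T) = 2.
Check entry T[1,1,1] = 18: (2)·(-3)·(0) + (2)·(-3)·(-3) = 18.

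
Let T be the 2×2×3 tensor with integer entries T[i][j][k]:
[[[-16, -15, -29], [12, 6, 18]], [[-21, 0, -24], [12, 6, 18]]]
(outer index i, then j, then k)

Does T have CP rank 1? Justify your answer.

No

The mode-1 unfolding of T (rows indexed by i, columns by (j,k) = (0,0), (0,1), (0,2), (1,0), (1,1), (1,2)) is [[-16, -15, -29, 12, 6, 18], [-21, 0, -24, 12, 6, 18]].
There the 2×2 minor on rows i ∈ {0, 1}, columns (j,k) ∈ {(0,0), (0,1)} is det [[-16, -15], [-21, 0]] = -315 ≠ 0, so this unfolding has rank ≥ 2; CP rank is at least every unfolding rank, so rank(T) ≥ 2.
In particular rank(T) ≥ 2 > 1, so T is not rank-1.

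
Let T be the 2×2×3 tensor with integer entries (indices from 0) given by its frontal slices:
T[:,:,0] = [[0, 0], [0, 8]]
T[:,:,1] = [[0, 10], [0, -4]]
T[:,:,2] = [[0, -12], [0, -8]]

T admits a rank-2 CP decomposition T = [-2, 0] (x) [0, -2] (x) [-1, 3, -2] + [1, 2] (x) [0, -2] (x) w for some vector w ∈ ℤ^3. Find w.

w = [-2, 1, 2]

Subtract the known terms from T to get the rank-1 residual R = [1, 2] (x) [0, -2] (x) w, so R[i,j,k] = a[i]·b[j]·w[k]. Pick indices with nonzero a[0]·b[1] = (1)·(-2) = -2. Only the fibre through (0,1,·) is needed: R[0,1,:] = T[0,1,:] − Σₗ aₗ[0]bₗ[1]cₗ = [0, 10, -12] − (-2)·(-2)·[-1, 3, -2] = [4, -2, -4]. Then w[k] = R[0,1,k] / -2 for each k, giving w = [4, -2, -4] / -2 = [-2, 1, 2].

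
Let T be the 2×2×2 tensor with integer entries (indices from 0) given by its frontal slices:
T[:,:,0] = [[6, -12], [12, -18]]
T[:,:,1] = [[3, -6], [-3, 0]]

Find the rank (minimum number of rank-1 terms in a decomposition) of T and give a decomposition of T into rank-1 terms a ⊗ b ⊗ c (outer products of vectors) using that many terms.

rank(T) = 2

Lower bound: the mode-3 unfolding of T (rows indexed by k, columns by (i,j) = (0,0), (0,1), (1,0), (1,1)) is [[6, -12, 12, -18], [3, -6, -3, 0]].
There the 2×2 minor on rows k ∈ {0, 1}, columns (i,j) ∈ {(0,0), (1,0)} is det [[6, 12], [3, -3]] = -54 ≠ 0, so this unfolding has rank ≥ 2; CP rank is at least every unfolding rank, so rank(T) ≥ 2. (Flattening ranks never certify an upper bound on CP rank; for that we must actually write T with 2 rank-1 terms.)
Upper bound — finding two terms. Write S_k = T[:,:,k] for the frontal slices: S₀ = [[6, -12], [12, -18]], S₁ = [[3, -6], [-3, 0]].
If T = a₁ ⊗ b₁ ⊗ c₁ + a₂ ⊗ b₂ ⊗ c₂ then each S_k = c₁[k]·a₁b₁ᵀ + c₂[k]·a₂b₂ᵀ. S₀ and S₁ are linearly independent, so a₁b₁ᵀ and a₂b₂ᵀ must span the same plane of matrices: they are the rank-1 matrices of the form x·S₀ + y·S₁.
det(x·S₀ + y·S₁) is 36·x² − 18·xy − 18·y² = 18·(x − y)(2·x + y), vanishing at (x:y) = (1:1) and (1:-2).
M₁ = S₀ + S₁ = [[9, -18], [9, -18]] = 9·(1, 1)(1, -2)ᵀ and M₂ = S₀ − 2·S₁ = [[0, 0], [18, -18]] = 18·(0, 1)(1, -1)ᵀ, so take a₁ = (1, 1), b₁ = (1, -2), a₂ = (0, 1), b₂ = (1, -1).
Each slice is an integer combination of E₁ = a₁b₁ᵀ and E₂ = a₂b₂ᵀ: S₀ = 6·E₁ + 6·E₂, S₁ = 3·E₁ − 6·E₂; reading off coefficients, c₁ = (6, 3) and c₂ = (6, -6).
Hence T = (1, 1) ⊗ (1, -2) ⊗ (6, 3) + (0, 1) ⊗ (1, -1) ⊗ (6, -6), so rank(T) ≤ 2.
These bounds meet, so rank(T) = 2.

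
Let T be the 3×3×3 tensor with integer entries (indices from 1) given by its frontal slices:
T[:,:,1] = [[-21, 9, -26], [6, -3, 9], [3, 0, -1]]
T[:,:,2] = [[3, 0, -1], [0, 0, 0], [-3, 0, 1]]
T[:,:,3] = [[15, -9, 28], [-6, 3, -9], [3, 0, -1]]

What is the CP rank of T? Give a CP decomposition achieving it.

Lower bound: the mode-1 unfolding of T (rows indexed by i, columns by (j,k) = (1,1), (1,2), (1,3), (2,1), (2,2), (2,3), (3,1), (3,2), (3,3)) is [[-21, 3, 15, 9, 0, -9, -26, -1, 28], [6, 0, -6, -3, 0, 3, 9, 0, -9], [3, -3, 3, 0, 0, 0, -1, 1, -1]].
There the 2×2 minor on rows i ∈ {1, 2}, columns (j,k) ∈ {(1,1), (1,2)} is det [[-21, 3], [6, 0]] = -18 ≠ 0, so this unfolding has rank ≥ 2; CP rank is at least every unfolding rank, so rank(T) ≥ 2. (This is only a lower bound: in general the CP rank may exceed every unfolding rank, so we still need to exhibit 2 rank-1 terms summing to T.)
Upper bound — finding two terms. Write S_k = T[:,:,k] for the frontal slices: S₁ = [[-21, 9, -26], [6, -3, 9], [3, 0, -1]], S₂ = [[3, 0, -1], [0, 0, 0], [-3, 0, 1]], S₃ = [[15, -9, 28], [-6, 3, -9], [3, 0, -1]].
If T = a₁ ⊗ b₁ ⊗ c₁ + a₂ ⊗ b₂ ⊗ c₂ then each S_k = c₁[k]·a₁b₁ᵀ + c₂[k]·a₂b₂ᵀ. S₁ and S₂ are linearly independent, so a₁b₁ᵀ and a₂b₂ᵀ must span the same plane of matrices: they are the rank-1 matrices of the form x·S₁ + y·S₂.
The 2×2 minor of x·S₁ + y·S₂ on rows {1,2}, columns {1,2} is 9·x² − 9·xy = 9·(x − y)(x), vanishing at (x:y) = (1:1) and (0:1).
M₁ = S₁ + S₂ = [[-18, 9, -27], [6, -3, 9], [0, 0, 0]] = (-3)·[3, -1, 0][2, -1, 3]ᵀ and M₂ = S₂ = [[3, 0, -1], [0, 0, 0], [-3, 0, 1]] = [1, 0, -1][3, 0, -1]ᵀ, so take a₁ = [3, -1, 0], b₁ = [2, -1, 3], a₂ = [1, 0, -1], b₂ = [3, 0, -1].
Each slice is an integer combination of E₁ = a₁b₁ᵀ and E₂ = a₂b₂ᵀ: S₁ = −3·E₁ − E₂, S₂ = E₂, S₃ = 3·E₁ − E₂; reading off coefficients, c₁ = [-3, 0, 3] and c₂ = [-1, 1, -1].
Hence T = [3, -1, 0] ⊗ [2, -1, 3] ⊗ [-3, 0, 3] + [1, 0, -1] ⊗ [3, 0, -1] ⊗ [-1, 1, -1], so rank(T) ≤ 2.
These bounds meet, so rank(T) = 2.
Check entry T[1,1,1] = -21: (3)·(2)·(-3) + (1)·(3)·(-1) = -21.

rank(T) = 2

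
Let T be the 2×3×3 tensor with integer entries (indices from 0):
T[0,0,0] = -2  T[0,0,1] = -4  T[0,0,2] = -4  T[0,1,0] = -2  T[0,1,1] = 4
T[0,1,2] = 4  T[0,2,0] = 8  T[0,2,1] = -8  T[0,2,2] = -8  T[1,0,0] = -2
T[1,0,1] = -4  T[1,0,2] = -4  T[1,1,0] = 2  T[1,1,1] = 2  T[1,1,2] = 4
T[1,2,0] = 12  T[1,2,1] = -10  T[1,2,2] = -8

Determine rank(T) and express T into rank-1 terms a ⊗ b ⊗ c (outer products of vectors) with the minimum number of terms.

Lower bound: the mode-3 unfolding of T (rows indexed by k, columns by (i,j) = (0,0), (0,1), (0,2), (1,0), (1,1), (1,2)) is [[-2, -2, 8, -2, 2, 12], [-4, 4, -8, -4, 2, -10], [-4, 4, -8, -4, 4, -8]].
There the 3×3 minor on rows k ∈ {0, 1, 2}, columns (i,j) ∈ {(0,0), (0,1), (1,1)} is det [[-2, -2, 2], [-4, 4, 2], [-4, 4, 4]] = -32 ≠ 0, so this unfolding has rank ≥ 3; CP rank is at least every unfolding rank, so rank(T) ≥ 3. (Unfolding ranks only ever bound the CP rank from below — rank(T) can be strictly larger than all of them — so the matching upper bound has to come from an explicit 3-term decomposition.)
Upper bound: T is a sum of 3 rank-1 terms, T = [0, 1] ⊗ [0, 1, 1] ⊗ [4, -2, 0] + [1, 1] ⊗ [1, -1, 2] ⊗ [2, -4, -4] + [1, 1] ⊗ [1, 0, -1] ⊗ [-4, 0, 0] (written with every a and b primitive with positive leading entry and the scale carried by c; CP decompositions are not unique, and this one is verified by expanding entrywise), so rank(T) ≤ 3.
These bounds meet, so rank(T) = 3.
Check entry T[0,0,2] = -4: (0)·(0)·(0) + (1)·(1)·(-4) + (1)·(1)·(0) = -4.

rank(T) = 3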